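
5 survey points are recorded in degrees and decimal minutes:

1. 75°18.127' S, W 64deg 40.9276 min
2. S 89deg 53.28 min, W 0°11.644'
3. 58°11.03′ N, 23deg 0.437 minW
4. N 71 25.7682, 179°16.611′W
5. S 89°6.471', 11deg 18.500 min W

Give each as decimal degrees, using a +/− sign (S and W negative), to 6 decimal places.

1. -75.302117, -64.682127
2. -89.888000, -0.194067
3. 58.183833, -23.007283
4. 71.429470, -179.276850
5. -89.107850, -11.308333

Point 1:
  Latitude: 75 + 18.127/60 = 75.3021167
  S → negative
  Lon: 64 + 40.9276/60 = 64.6821267
  W ⇒ negate
Point 2:
  Latitude: 53.28′ = 0.888000°; total 89.8880000
  S → negative
  Lon: 11.644′ = 0.194067°; total 0.1940667
  W ⇒ negate
Point 3:
  Lat: 58 + 11.03/60 = 58.1838333
  N ⇒ keep positive
  Longitude: 23 + 0.437/60 = 23.0072833
  W ⇒ negate
Point 4:
  Lat: 71 + 25.7682/60 = 71.4294700
  N → positive
  λ: 179 + 16.611/60 = 179.2768500
  W → negative
Point 5:
  Latitude: 6.471′ = 0.107850°; total 89.1078500
  S ⇒ negate
  Longitude: 18.5′ = 0.308333°; total 11.3083333
  W ⇒ negate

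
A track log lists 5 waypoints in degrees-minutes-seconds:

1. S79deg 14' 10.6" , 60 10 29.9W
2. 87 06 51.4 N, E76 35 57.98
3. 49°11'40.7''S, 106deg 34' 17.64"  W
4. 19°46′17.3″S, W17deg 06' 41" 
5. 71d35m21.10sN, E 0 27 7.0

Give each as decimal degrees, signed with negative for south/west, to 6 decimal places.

1. -79.236278, -60.174972
2. 87.114278, 76.599439
3. -49.194639, -106.571567
4. -19.771472, -17.111389
5. 71.589194, 0.451944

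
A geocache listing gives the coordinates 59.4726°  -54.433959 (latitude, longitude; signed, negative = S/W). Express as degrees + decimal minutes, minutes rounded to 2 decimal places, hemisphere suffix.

59° 28.36′ N, 54° 26.04′ W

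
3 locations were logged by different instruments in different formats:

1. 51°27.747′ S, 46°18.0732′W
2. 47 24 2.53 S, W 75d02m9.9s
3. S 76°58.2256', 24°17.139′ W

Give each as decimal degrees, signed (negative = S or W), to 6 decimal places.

Point 1:
  Lat: 51 + 27.747/60 = 51.4624500
  S → negative
  λ: 18.0732′ = 0.301220°; total 46.3012200
  W ⇒ negate
Point 2:
  φ: 24′ + 2.53″ = 24.04217′; 47 + 24.04217/60 = 47.4007028
  S ⇒ negate
  Lon: 75 + 2/60 + 9.9/3600 = 75.0360833
  hemisphere W, so the sign is −
Point 3:
  Latitude: 58.2256′ = 0.970427°; total 76.9704267
  hemisphere S, so the sign is −
  λ: 17.139′ = 0.285650°; total 24.2856500
  hemisphere W, so the sign is −

1. -51.462450, -46.301220
2. -47.400703, -75.036083
3. -76.970427, -24.285650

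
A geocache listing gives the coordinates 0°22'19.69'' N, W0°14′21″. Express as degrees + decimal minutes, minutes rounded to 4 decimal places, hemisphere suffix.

φ: seconds/60 = 0.32817; minutes = 22 + 0.32817 = 22.328167
Longitude: 14 + 21/60 = 14.350000′

0° 22.3282′ N, 0° 14.3500′ W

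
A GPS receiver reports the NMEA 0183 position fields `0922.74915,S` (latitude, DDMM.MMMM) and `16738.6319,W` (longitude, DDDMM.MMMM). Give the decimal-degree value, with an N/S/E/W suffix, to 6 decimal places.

9.379153° S, 167.643865° W

Latitude: split at 2 digits → 09° and 22.74915′; 9 + 22.74915/60 = 9.3791525
Longitude: split at 3 digits → 167° and 38.6319′; 167 + 38.6319/60 = 167.6438650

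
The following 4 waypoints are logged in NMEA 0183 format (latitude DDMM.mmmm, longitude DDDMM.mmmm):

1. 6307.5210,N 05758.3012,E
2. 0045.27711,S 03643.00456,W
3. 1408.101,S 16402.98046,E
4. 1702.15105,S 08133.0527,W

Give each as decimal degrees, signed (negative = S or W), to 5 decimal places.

1. 63.12535, 57.97169
2. -0.75462, -36.71674
3. -14.13502, 164.04967
4. -17.03585, -81.55088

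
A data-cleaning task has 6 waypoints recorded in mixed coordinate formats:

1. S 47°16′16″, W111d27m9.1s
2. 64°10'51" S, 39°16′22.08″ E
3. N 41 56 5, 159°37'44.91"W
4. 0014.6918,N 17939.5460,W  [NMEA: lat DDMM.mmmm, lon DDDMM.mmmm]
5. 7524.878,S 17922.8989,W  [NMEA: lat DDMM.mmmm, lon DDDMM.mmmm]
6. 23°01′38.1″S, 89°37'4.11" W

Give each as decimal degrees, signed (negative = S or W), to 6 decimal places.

1. -47.271111, -111.452528
2. -64.180833, 39.272800
3. 41.934722, -159.629142
4. 0.244863, -179.659100
5. -75.414633, -179.381648
6. -23.027250, -89.617808

Point 1:
  Latitude: 47° + 16/60 + 16/3600 = 47 + 0.266667 + 0.004444 = 47.2711111
  S → negative
  λ: 111 + 27/60 + 9.1/3600 = 111.4525278
  hemisphere W, so the sign is −
Point 2:
  φ: 64 + 10/60 + 51/3600 = 64.1808333
  S ⇒ negate
  Longitude: 39 + 16/60 + 22.08/3600 = 39.2728000
  E ⇒ keep positive
Point 3:
  Latitude: 41 + 56/60 + 5/3600 = 41.9347222
  N ⇒ keep positive
  Lon: 37′ + 44.91″ = 37.74850′; 159 + 37.74850/60 = 159.6291417
  W ⇒ negate
Point 4:
  Latitude: degrees = first 2 digits = 0, minutes = 14.6918; 0 + 14.6918/60 = 0.2448633
  N ⇒ keep positive
  λ: split at 3 digits → 179° and 39.546′; 179 + 39.546/60 = 179.6591000
  hemisphere W, so the sign is −
Point 5:
  Latitude: degrees = first 2 digits = 75, minutes = 24.878; 75 + 24.878/60 = 75.4146333
  S ⇒ negate
  λ: split at 3 digits → 179° and 22.8989′; 179 + 22.8989/60 = 179.3816483
  hemisphere W, so the sign is −
Point 6:
  Latitude: 23° + 1/60 + 38.1/3600 = 23 + 0.016667 + 0.010583 = 23.0272500
  S → negative
  Lon: 89° + 37/60 + 4.11/3600 = 89 + 0.616667 + 0.001142 = 89.6178083
  W → negative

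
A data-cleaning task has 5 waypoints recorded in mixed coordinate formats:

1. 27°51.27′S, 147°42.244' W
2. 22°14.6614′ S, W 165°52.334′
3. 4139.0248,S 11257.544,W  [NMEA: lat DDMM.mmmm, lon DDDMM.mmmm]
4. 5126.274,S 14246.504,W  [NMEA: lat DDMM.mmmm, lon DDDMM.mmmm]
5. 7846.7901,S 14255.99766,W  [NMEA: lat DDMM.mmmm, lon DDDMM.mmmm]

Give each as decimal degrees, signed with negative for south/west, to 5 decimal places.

1. -27.85450, -147.70407
2. -22.24436, -165.87223
3. -41.65041, -112.95907
4. -51.43790, -142.77507
5. -78.77984, -142.93329

Point 1:
  φ: 51.27′ = 0.854500°; total 27.854500
  S ⇒ negate
  Lon: 147 + 42.244/60 = 147.704067
  W → negative
Point 2:
  φ: 14.6614′ = 0.244357°; total 22.244357
  hemisphere S, so the sign is −
  Lon: 165 + 52.334/60 = 165.872233
  hemisphere W, so the sign is −
Point 3:
  φ: degrees = first 2 digits = 41, minutes = 39.0248; 41 + 39.0248/60 = 41.650413
  S → negative
  Lon: split at 3 digits → 112° and 57.544′; 112 + 57.544/60 = 112.959067
  hemisphere W, so the sign is −
Point 4:
  φ: degrees = first 2 digits = 51, minutes = 26.274; 51 + 26.274/60 = 51.437900
  hemisphere S, so the sign is −
  Longitude: degrees = first 3 digits = 142, minutes = 46.504; 142 + 46.504/60 = 142.775067
  hemisphere W, so the sign is −
Point 5:
  Lat: split at 2 digits → 78° and 46.7901′; 78 + 46.7901/60 = 78.779835
  S ⇒ negate
  λ: degrees = first 3 digits = 142, minutes = 55.99766; 142 + 55.99766/60 = 142.933294
  W ⇒ negate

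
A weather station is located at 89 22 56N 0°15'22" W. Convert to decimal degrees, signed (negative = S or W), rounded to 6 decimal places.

89.382222, -0.256111

Latitude: 22′ + 56″ = 22.93333′; 89 + 22.93333/60 = 89.3822222
N → positive
λ: 0° + 15/60 + 22/3600 = 0 + 0.250000 + 0.006111 = 0.2561111
W ⇒ negate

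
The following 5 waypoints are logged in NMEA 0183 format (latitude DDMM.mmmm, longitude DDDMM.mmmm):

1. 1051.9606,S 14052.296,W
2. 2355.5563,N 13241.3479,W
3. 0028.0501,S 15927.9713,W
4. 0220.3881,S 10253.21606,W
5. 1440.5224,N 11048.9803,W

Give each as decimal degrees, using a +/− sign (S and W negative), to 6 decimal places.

1. -10.866010, -140.871600
2. 23.925938, -132.689132
3. -0.467502, -159.466188
4. -2.339802, -102.886934
5. 14.675373, -110.816338

Point 1:
  φ: degrees = first 2 digits = 10, minutes = 51.9606; 10 + 51.9606/60 = 10.8660100
  S ⇒ negate
  Longitude: degrees = first 3 digits = 140, minutes = 52.296; 140 + 52.296/60 = 140.8716000
  hemisphere W, so the sign is −
Point 2:
  φ: degrees = first 2 digits = 23, minutes = 55.5563; 23 + 55.5563/60 = 23.9259383
  N → positive
  λ: split at 3 digits → 132° and 41.3479′; 132 + 41.3479/60 = 132.6891317
  hemisphere W, so the sign is −
Point 3:
  φ: split at 2 digits → 00° and 28.0501′; 0 + 28.0501/60 = 0.4675017
  S → negative
  Lon: split at 3 digits → 159° and 27.9713′; 159 + 27.9713/60 = 159.4661883
  hemisphere W, so the sign is −
Point 4:
  φ: degrees = first 2 digits = 2, minutes = 20.3881; 2 + 20.3881/60 = 2.3398017
  S → negative
  λ: degrees = first 3 digits = 102, minutes = 53.21606; 102 + 53.21606/60 = 102.8869343
  W → negative
Point 5:
  φ: degrees = first 2 digits = 14, minutes = 40.5224; 14 + 40.5224/60 = 14.6753733
  N → positive
  Lon: degrees = first 3 digits = 110, minutes = 48.9803; 110 + 48.9803/60 = 110.8163383
  hemisphere W, so the sign is −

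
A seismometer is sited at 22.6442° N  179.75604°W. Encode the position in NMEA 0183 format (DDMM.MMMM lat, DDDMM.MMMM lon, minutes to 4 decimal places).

Lat: fractional part 0.644200 → 38.652000 minutes
Longitude: minutes = (179.756040 − 179) × 60 = 45.362400

2238.6520,N / 17945.3624,W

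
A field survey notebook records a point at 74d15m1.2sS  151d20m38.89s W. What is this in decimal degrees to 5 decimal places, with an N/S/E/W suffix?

φ: 74° + 15/60 + 1.2/3600 = 74 + 0.250000 + 0.000333 = 74.250333
λ: 151 + 20/60 + 38.89/3600 = 151.344136

74.25033° S, 151.34414° W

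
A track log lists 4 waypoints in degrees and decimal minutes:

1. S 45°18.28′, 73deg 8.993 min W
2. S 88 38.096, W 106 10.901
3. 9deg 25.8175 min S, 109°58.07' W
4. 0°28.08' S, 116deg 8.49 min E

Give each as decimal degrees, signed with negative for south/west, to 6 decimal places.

1. -45.304667, -73.149883
2. -88.634933, -106.181683
3. -9.430292, -109.967833
4. -0.468000, 116.141500

Point 1:
  Latitude: 45 + 18.28/60 = 45.3046667
  hemisphere S, so the sign is −
  Lon: 73 + 8.993/60 = 73.1498833
  W → negative
Point 2:
  Latitude: 38.096′ = 0.634933°; total 88.6349333
  hemisphere S, so the sign is −
  λ: 10.901′ = 0.181683°; total 106.1816833
  W → negative
Point 3:
  Lat: 25.8175′ = 0.430292°; total 9.4302917
  S → negative
  Lon: 109 + 58.07/60 = 109.9678333
  W → negative
Point 4:
  Latitude: 28.08′ = 0.468000°; total 0.4680000
  hemisphere S, so the sign is −
  Lon: 8.49′ = 0.141500°; total 116.1415000
  E → positive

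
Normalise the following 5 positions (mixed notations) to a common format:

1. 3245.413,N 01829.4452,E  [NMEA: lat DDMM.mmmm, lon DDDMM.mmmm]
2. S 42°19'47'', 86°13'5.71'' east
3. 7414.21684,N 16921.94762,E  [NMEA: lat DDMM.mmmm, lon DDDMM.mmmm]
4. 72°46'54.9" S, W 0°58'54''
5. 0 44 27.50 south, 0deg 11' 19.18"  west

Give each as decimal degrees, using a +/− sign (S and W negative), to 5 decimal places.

1. 32.75688, 18.49075
2. -42.32972, 86.21825
3. 74.23695, 169.36579
4. -72.78192, -0.98167
5. -0.74097, -0.18866

Point 1:
  Lat: degrees = first 2 digits = 32, minutes = 45.413; 32 + 45.413/60 = 32.756883
  N ⇒ keep positive
  λ: degrees = first 3 digits = 18, minutes = 29.4452; 18 + 29.4452/60 = 18.490753
  E → positive
Point 2:
  Latitude: 19′ + 47″ = 19.78333′; 42 + 19.78333/60 = 42.329722
  S → negative
  λ: 86 + 13/60 + 5.71/3600 = 86.218253
  E ⇒ keep positive
Point 3:
  φ: split at 2 digits → 74° and 14.21684′; 74 + 14.21684/60 = 74.236947
  N → positive
  Lon: split at 3 digits → 169° and 21.94762′; 169 + 21.94762/60 = 169.365794
  E → positive
Point 4:
  φ: 72 + 46/60 + 54.9/3600 = 72.781917
  S ⇒ negate
  λ: 0° + 58/60 + 54/3600 = 0 + 0.966667 + 0.015000 = 0.981667
  W → negative
Point 5:
  φ: 0 + 44/60 + 27.5/3600 = 0.740972
  S → negative
  Longitude: 0° + 11/60 + 19.18/3600 = 0 + 0.183333 + 0.005328 = 0.188661
  W ⇒ negate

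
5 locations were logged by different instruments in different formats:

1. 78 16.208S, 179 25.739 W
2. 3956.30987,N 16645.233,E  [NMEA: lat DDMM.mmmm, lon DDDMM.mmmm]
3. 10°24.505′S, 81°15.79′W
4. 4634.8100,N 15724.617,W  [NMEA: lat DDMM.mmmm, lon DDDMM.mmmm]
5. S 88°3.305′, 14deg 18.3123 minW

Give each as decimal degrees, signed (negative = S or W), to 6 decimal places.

Point 1:
  Lat: 16.208′ = 0.270133°; total 78.2701333
  S → negative
  λ: 179 + 25.739/60 = 179.4289833
  W → negative
Point 2:
  φ: degrees = first 2 digits = 39, minutes = 56.30987; 39 + 56.30987/60 = 39.9384978
  N ⇒ keep positive
  Longitude: split at 3 digits → 166° and 45.233′; 166 + 45.233/60 = 166.7538833
  E → positive
Point 3:
  φ: 10 + 24.505/60 = 10.4084167
  S ⇒ negate
  Lon: 81 + 15.79/60 = 81.2631667
  W → negative
Point 4:
  Latitude: degrees = first 2 digits = 46, minutes = 34.81; 46 + 34.81/60 = 46.5801667
  N ⇒ keep positive
  Lon: split at 3 digits → 157° and 24.617′; 157 + 24.617/60 = 157.4102833
  W → negative
Point 5:
  Latitude: 3.305′ = 0.055083°; total 88.0550833
  S ⇒ negate
  Longitude: 14 + 18.3123/60 = 14.3052050
  W ⇒ negate

1. -78.270133, -179.428983
2. 39.938498, 166.753883
3. -10.408417, -81.263167
4. 46.580167, -157.410283
5. -88.055083, -14.305205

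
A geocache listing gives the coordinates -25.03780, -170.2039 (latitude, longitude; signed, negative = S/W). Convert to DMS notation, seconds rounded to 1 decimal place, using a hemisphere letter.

25°02′16.1″ S, 170°12′14.0″ W

Latitude is negative → S; |value| = 25.037800
Latitude: whole degrees 25; 2.26800′ → 2′ and 16.080″
Longitude is negative → W; |value| = 170.203900
Longitude: 0.203900 × 60 = 12.23400′ → 12′, remainder × 60 = 14.040″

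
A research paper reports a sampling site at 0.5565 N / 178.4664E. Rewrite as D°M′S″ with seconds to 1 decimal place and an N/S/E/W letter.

0°33′23.4″ N, 178°27′59.0″ E

Latitude: whole degrees 0; 33.39000′ → 33′ and 23.400″
λ: whole degrees 178; 27.98400′ → 27′ and 59.040″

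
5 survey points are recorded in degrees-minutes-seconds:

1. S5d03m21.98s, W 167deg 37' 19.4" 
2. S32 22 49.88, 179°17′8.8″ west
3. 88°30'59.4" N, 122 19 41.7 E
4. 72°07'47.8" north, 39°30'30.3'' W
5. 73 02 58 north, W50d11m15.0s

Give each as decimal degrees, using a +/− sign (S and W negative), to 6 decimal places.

Point 1:
  Latitude: 5 + 3/60 + 21.98/3600 = 5.0561056
  S ⇒ negate
  Longitude: 37′ + 19.4″ = 37.32333′; 167 + 37.32333/60 = 167.6220556
  hemisphere W, so the sign is −
Point 2:
  Latitude: 32° + 22/60 + 49.88/3600 = 32 + 0.366667 + 0.013856 = 32.3805222
  hemisphere S, so the sign is −
  Lon: 179° + 17/60 + 8.8/3600 = 179 + 0.283333 + 0.002444 = 179.2857778
  hemisphere W, so the sign is −
Point 3:
  Lat: 88 + 30/60 + 59.4/3600 = 88.5165000
  N → positive
  λ: 122 + 19/60 + 41.7/3600 = 122.3282500
  E → positive
Point 4:
  φ: 72 + 7/60 + 47.8/3600 = 72.1299444
  N ⇒ keep positive
  λ: 39° + 30/60 + 30.3/3600 = 39 + 0.500000 + 0.008417 = 39.5084167
  W ⇒ negate
Point 5:
  Lat: 2′ + 58″ = 2.96667′; 73 + 2.96667/60 = 73.0494444
  N → positive
  λ: 50 + 11/60 + 15/3600 = 50.1875000
  W → negative

1. -5.056106, -167.622056
2. -32.380522, -179.285778
3. 88.516500, 122.328250
4. 72.129944, -39.508417
5. 73.049444, -50.187500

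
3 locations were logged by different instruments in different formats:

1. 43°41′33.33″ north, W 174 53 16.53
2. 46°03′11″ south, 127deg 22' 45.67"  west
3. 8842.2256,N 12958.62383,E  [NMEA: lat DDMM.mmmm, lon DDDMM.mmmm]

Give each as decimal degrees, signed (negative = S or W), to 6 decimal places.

Point 1:
  Lat: 43° + 41/60 + 33.33/3600 = 43 + 0.683333 + 0.009258 = 43.6925917
  N → positive
  λ: 174° + 53/60 + 16.53/3600 = 174 + 0.883333 + 0.004592 = 174.8879250
  W ⇒ negate
Point 2:
  Latitude: 46 + 3/60 + 11/3600 = 46.0530556
  hemisphere S, so the sign is −
  λ: 127 + 22/60 + 45.67/3600 = 127.3793528
  hemisphere W, so the sign is −
Point 3:
  Lat: split at 2 digits → 88° and 42.2256′; 88 + 42.2256/60 = 88.7037600
  N → positive
  Lon: degrees = first 3 digits = 129, minutes = 58.62383; 129 + 58.62383/60 = 129.9770638
  E → positive

1. 43.692592, -174.887925
2. -46.053056, -127.379353
3. 88.703760, 129.977064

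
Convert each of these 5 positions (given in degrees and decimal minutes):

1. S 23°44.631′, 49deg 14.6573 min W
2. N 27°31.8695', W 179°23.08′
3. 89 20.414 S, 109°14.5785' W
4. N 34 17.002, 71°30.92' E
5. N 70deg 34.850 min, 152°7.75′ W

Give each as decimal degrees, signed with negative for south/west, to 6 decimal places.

Point 1:
  Lat: 44.631′ = 0.743850°; total 23.7438500
  S ⇒ negate
  Lon: 14.6573′ = 0.244288°; total 49.2442883
  hemisphere W, so the sign is −
Point 2:
  Lat: 27 + 31.8695/60 = 27.5311583
  N ⇒ keep positive
  λ: 23.08′ = 0.384667°; total 179.3846667
  hemisphere W, so the sign is −
Point 3:
  φ: 20.414′ = 0.340233°; total 89.3402333
  hemisphere S, so the sign is −
  λ: 14.5785′ = 0.242975°; total 109.2429750
  W → negative
Point 4:
  φ: 17.002′ = 0.283367°; total 34.2833667
  N ⇒ keep positive
  Lon: 30.92′ = 0.515333°; total 71.5153333
  E ⇒ keep positive
Point 5:
  Lat: 70 + 34.85/60 = 70.5808333
  N → positive
  Lon: 152 + 7.75/60 = 152.1291667
  W ⇒ negate

1. -23.743850, -49.244288
2. 27.531158, -179.384667
3. -89.340233, -109.242975
4. 34.283367, 71.515333
5. 70.580833, -152.129167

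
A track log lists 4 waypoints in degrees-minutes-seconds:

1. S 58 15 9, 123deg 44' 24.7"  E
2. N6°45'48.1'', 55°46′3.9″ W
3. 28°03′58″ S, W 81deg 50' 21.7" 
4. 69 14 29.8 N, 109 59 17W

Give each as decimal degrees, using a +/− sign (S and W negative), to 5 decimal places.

Point 1:
  Latitude: 58° + 15/60 + 9/3600 = 58 + 0.250000 + 0.002500 = 58.252500
  S → negative
  Longitude: 44′ + 24.7″ = 44.41167′; 123 + 44.41167/60 = 123.740194
  E → positive
Point 2:
  φ: 6 + 45/60 + 48.1/3600 = 6.763361
  N → positive
  λ: 46′ + 3.9″ = 46.06500′; 55 + 46.06500/60 = 55.767750
  W → negative
Point 3:
  Lat: 28 + 3/60 + 58/3600 = 28.066111
  S → negative
  Longitude: 50′ + 21.7″ = 50.36167′; 81 + 50.36167/60 = 81.839361
  W ⇒ negate
Point 4:
  Lat: 69° + 14/60 + 29.8/3600 = 69 + 0.233333 + 0.008278 = 69.241611
  N → positive
  Longitude: 59′ + 17″ = 59.28333′; 109 + 59.28333/60 = 109.988056
  W → negative

1. -58.25250, 123.74019
2. 6.76336, -55.76775
3. -28.06611, -81.83936
4. 69.24161, -109.98806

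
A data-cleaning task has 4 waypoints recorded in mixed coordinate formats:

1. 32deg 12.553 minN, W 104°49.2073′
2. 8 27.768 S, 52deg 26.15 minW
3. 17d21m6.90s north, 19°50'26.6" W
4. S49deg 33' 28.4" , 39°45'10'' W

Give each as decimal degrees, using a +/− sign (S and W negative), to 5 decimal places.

1. 32.20922, -104.82012
2. -8.46280, -52.43583
3. 17.35192, -19.84072
4. -49.55789, -39.75278

Point 1:
  Lat: 12.553′ = 0.209217°; total 32.209217
  N ⇒ keep positive
  Lon: 104 + 49.2073/60 = 104.820122
  W ⇒ negate
Point 2:
  Latitude: 27.768′ = 0.462800°; total 8.462800
  hemisphere S, so the sign is −
  Lon: 26.15′ = 0.435833°; total 52.435833
  W → negative
Point 3:
  Lat: 17° + 21/60 + 6.9/3600 = 17 + 0.350000 + 0.001917 = 17.351917
  N ⇒ keep positive
  λ: 19° + 50/60 + 26.6/3600 = 19 + 0.833333 + 0.007389 = 19.840722
  hemisphere W, so the sign is −
Point 4:
  Lat: 49° + 33/60 + 28.4/3600 = 49 + 0.550000 + 0.007889 = 49.557889
  S → negative
  Lon: 45′ + 10″ = 45.16667′; 39 + 45.16667/60 = 39.752778
  hemisphere W, so the sign is −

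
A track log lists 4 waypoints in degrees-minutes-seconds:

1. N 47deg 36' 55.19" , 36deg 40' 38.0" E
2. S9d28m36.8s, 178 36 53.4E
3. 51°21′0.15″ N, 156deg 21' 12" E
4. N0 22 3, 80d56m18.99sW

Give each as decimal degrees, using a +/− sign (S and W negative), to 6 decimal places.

1. 47.615331, 36.677222
2. -9.476889, 178.614833
3. 51.350042, 156.353333
4. 0.367500, -80.938608

Point 1:
  Lat: 47° + 36/60 + 55.19/3600 = 47 + 0.600000 + 0.015331 = 47.6153306
  N → positive
  λ: 36° + 40/60 + 38/3600 = 36 + 0.666667 + 0.010556 = 36.6772222
  E ⇒ keep positive
Point 2:
  Lat: 9 + 28/60 + 36.8/3600 = 9.4768889
  S ⇒ negate
  Lon: 178 + 36/60 + 53.4/3600 = 178.6148333
  E ⇒ keep positive
Point 3:
  φ: 21′ + 0.15″ = 21.00250′; 51 + 21.00250/60 = 51.3500417
  N → positive
  λ: 156 + 21/60 + 12/3600 = 156.3533333
  E → positive
Point 4:
  φ: 0° + 22/60 + 3/3600 = 0 + 0.366667 + 0.000833 = 0.3675000
  N → positive
  Lon: 56′ + 18.99″ = 56.31650′; 80 + 56.31650/60 = 80.9386083
  W ⇒ negate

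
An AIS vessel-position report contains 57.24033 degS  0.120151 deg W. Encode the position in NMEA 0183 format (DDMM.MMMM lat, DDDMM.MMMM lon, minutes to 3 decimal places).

Latitude: 57° + 0.240330 × 60 = 57° 14.41980′
Longitude: minutes = (0.120151 − 0) × 60 = 7.20906

5714.420,S / 00007.209,W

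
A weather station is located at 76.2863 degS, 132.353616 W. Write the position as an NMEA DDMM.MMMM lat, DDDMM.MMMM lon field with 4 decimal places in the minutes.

Latitude: minutes = (76.286300 − 76) × 60 = 17.178000
Longitude: 132° + 0.353616 × 60 = 132° 21.216960′

7617.1780,S / 13221.2170,W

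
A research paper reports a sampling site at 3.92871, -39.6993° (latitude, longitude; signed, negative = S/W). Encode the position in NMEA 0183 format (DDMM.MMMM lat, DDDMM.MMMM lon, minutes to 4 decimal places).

Lat: fractional part 0.928710 → 55.722600 minutes
Longitude is negative → W; |value| = 39.699300
Lon: minutes = (39.699300 − 39) × 60 = 41.958000

0355.7226,N / 03941.9580,W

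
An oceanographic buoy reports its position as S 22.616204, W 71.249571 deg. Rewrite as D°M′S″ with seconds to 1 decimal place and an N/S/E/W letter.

Latitude: 0.616204° → 36.97224′; 0.97224 × 60 = 58.334″
λ: 0.249571 × 60 = 14.97426′ → 14′, remainder × 60 = 58.456″

22°36′58.3″ S, 71°14′58.5″ W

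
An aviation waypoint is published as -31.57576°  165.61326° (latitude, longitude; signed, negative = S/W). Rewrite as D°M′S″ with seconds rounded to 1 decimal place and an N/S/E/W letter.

31°34′32.7″ S, 165°36′47.7″ E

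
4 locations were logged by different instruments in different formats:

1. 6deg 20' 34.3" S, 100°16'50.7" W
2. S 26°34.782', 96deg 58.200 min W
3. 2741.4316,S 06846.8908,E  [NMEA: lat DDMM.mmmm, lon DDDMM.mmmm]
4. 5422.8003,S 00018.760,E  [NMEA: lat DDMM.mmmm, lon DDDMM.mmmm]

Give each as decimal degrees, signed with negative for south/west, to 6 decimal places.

Point 1:
  φ: 6° + 20/60 + 34.3/3600 = 6 + 0.333333 + 0.009528 = 6.3428611
  S → negative
  λ: 100° + 16/60 + 50.7/3600 = 100 + 0.266667 + 0.014083 = 100.2807500
  W → negative
Point 2:
  Latitude: 26 + 34.782/60 = 26.5797000
  S ⇒ negate
  Lon: 58.2′ = 0.970000°; total 96.9700000
  W ⇒ negate
Point 3:
  φ: split at 2 digits → 27° and 41.4316′; 27 + 41.4316/60 = 27.6905267
  S → negative
  λ: degrees = first 3 digits = 68, minutes = 46.8908; 68 + 46.8908/60 = 68.7815133
  E → positive
Point 4:
  Latitude: degrees = first 2 digits = 54, minutes = 22.8003; 54 + 22.8003/60 = 54.3800050
  S ⇒ negate
  Lon: degrees = first 3 digits = 0, minutes = 18.76; 0 + 18.76/60 = 0.3126667
  E → positive

1. -6.342861, -100.280750
2. -26.579700, -96.970000
3. -27.690527, 68.781513
4. -54.380005, 0.312667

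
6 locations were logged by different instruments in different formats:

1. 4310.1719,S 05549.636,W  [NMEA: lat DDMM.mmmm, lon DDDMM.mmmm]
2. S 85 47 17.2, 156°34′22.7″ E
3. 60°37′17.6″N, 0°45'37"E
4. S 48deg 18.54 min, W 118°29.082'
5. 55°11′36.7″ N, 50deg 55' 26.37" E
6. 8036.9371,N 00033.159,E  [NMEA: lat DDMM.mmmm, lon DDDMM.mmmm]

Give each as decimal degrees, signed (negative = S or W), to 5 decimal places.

1. -43.16953, -55.82727
2. -85.78811, 156.57297
3. 60.62156, 0.76028
4. -48.30900, -118.48470
5. 55.19353, 50.92399
6. 80.61562, 0.55265

Point 1:
  Latitude: split at 2 digits → 43° and 10.1719′; 43 + 10.1719/60 = 43.169532
  S → negative
  Longitude: degrees = first 3 digits = 55, minutes = 49.636; 55 + 49.636/60 = 55.827267
  W → negative
Point 2:
  φ: 85 + 47/60 + 17.2/3600 = 85.788111
  S → negative
  Lon: 156 + 34/60 + 22.7/3600 = 156.572972
  E ⇒ keep positive
Point 3:
  φ: 60 + 37/60 + 17.6/3600 = 60.621556
  N ⇒ keep positive
  Longitude: 0° + 45/60 + 37/3600 = 0 + 0.750000 + 0.010278 = 0.760278
  E ⇒ keep positive
Point 4:
  Latitude: 18.54′ = 0.309000°; total 48.309000
  S ⇒ negate
  Lon: 118 + 29.082/60 = 118.484700
  W → negative
Point 5:
  Lat: 55° + 11/60 + 36.7/3600 = 55 + 0.183333 + 0.010194 = 55.193528
  N ⇒ keep positive
  Lon: 50 + 55/60 + 26.37/3600 = 50.923992
  E → positive
Point 6:
  φ: degrees = first 2 digits = 80, minutes = 36.9371; 80 + 36.9371/60 = 80.615618
  N ⇒ keep positive
  Lon: degrees = first 3 digits = 0, minutes = 33.159; 0 + 33.159/60 = 0.552650
  E → positive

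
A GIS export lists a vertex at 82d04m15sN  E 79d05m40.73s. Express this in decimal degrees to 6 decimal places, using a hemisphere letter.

Latitude: 4′ + 15″ = 4.25000′; 82 + 4.25000/60 = 82.0708333
Lon: 79 + 5/60 + 40.73/3600 = 79.0946472

82.070833° N, 79.094647° E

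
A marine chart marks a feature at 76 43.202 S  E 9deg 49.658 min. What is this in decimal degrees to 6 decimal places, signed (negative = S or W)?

φ: 76 + 43.202/60 = 76.7200333
hemisphere S, so the sign is −
Lon: 49.658′ = 0.827633°; total 9.8276333
E ⇒ keep positive

-76.720033, 9.827633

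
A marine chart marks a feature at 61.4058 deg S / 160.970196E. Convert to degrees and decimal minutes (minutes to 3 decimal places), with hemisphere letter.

φ: fractional part 0.405800 → 24.34800 minutes
Lon: 160° + 0.970196 × 60 = 160° 58.21176′

61° 24.348′ S, 160° 58.212′ E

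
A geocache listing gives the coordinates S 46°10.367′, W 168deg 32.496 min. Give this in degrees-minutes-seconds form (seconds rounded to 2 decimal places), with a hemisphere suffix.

46°10′22.02″ S, 168°32′29.76″ W

Lat: fractional minutes 0.36700 × 60 = 22.0200″
Longitude: 32.49600′ → 32′ and 0.49600 × 60 = 29.7600″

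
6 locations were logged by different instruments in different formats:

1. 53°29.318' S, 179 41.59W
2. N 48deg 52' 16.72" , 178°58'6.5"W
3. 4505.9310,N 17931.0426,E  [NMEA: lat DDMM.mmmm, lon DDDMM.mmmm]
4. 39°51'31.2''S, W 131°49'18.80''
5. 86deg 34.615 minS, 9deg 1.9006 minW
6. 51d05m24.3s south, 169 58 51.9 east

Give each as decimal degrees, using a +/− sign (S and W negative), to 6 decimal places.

Point 1:
  Lat: 29.318′ = 0.488633°; total 53.4886333
  S ⇒ negate
  Lon: 41.59′ = 0.693167°; total 179.6931667
  W → negative
Point 2:
  Lat: 48 + 52/60 + 16.72/3600 = 48.8713111
  N → positive
  Longitude: 58′ + 6.5″ = 58.10833′; 178 + 58.10833/60 = 178.9684722
  W → negative
Point 3:
  Lat: split at 2 digits → 45° and 5.931′; 45 + 5.931/60 = 45.0988500
  N ⇒ keep positive
  Lon: degrees = first 3 digits = 179, minutes = 31.0426; 179 + 31.0426/60 = 179.5173767
  E ⇒ keep positive
Point 4:
  Latitude: 51′ + 31.2″ = 51.52000′; 39 + 51.52000/60 = 39.8586667
  S ⇒ negate
  Lon: 131 + 49/60 + 18.8/3600 = 131.8218889
  hemisphere W, so the sign is −
Point 5:
  Latitude: 86 + 34.615/60 = 86.5769167
  S → negative
  λ: 9 + 1.9006/60 = 9.0316767
  W → negative
Point 6:
  Latitude: 51° + 5/60 + 24.3/3600 = 51 + 0.083333 + 0.006750 = 51.0900833
  S → negative
  Longitude: 169 + 58/60 + 51.9/3600 = 169.9810833
  E → positive

1. -53.488633, -179.693167
2. 48.871311, -178.968472
3. 45.098850, 179.517377
4. -39.858667, -131.821889
5. -86.576917, -9.031677
6. -51.090083, 169.981083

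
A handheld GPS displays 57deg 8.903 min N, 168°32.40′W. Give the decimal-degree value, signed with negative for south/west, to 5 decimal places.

57.14838, -168.54000

Latitude: 57 + 8.903/60 = 57.148383
N ⇒ keep positive
λ: 32.4′ = 0.540000°; total 168.540000
hemisphere W, so the sign is −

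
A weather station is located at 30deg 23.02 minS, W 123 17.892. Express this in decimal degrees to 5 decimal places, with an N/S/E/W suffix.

φ: 23.02′ = 0.383667°; total 30.383667
Longitude: 123 + 17.892/60 = 123.298200

30.38367° S, 123.29820° W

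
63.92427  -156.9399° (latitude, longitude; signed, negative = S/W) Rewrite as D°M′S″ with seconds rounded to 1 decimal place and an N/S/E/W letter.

63°55′27.4″ N, 156°56′23.6″ W

Lat: 0.924270 × 60 = 55.45620′ → 55′, remainder × 60 = 27.372″
Longitude is negative → W; |value| = 156.939900
λ: 0.939900 × 60 = 56.39400′ → 56′, remainder × 60 = 23.640″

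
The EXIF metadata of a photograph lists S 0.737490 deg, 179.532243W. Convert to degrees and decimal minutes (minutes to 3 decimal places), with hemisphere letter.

Latitude: minutes = (0.737490 − 0) × 60 = 44.24940
λ: 179° + 0.532243 × 60 = 179° 31.93458′

0° 44.249′ S, 179° 31.935′ W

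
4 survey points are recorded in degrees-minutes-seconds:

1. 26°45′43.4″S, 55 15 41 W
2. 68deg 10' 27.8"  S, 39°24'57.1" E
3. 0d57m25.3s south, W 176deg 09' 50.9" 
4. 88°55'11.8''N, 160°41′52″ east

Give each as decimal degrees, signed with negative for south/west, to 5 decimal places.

1. -26.76206, -55.26139
2. -68.17439, 39.41586
3. -0.95703, -176.16414
4. 88.91994, 160.69778

Point 1:
  Lat: 26 + 45/60 + 43.4/3600 = 26.762056
  hemisphere S, so the sign is −
  Lon: 55 + 15/60 + 41/3600 = 55.261389
  W → negative
Point 2:
  Latitude: 68° + 10/60 + 27.8/3600 = 68 + 0.166667 + 0.007722 = 68.174389
  S → negative
  λ: 39 + 24/60 + 57.1/3600 = 39.415861
  E ⇒ keep positive
Point 3:
  φ: 57′ + 25.3″ = 57.42167′; 0 + 57.42167/60 = 0.957028
  S ⇒ negate
  Longitude: 176 + 9/60 + 50.9/3600 = 176.164139
  hemisphere W, so the sign is −
Point 4:
  φ: 88 + 55/60 + 11.8/3600 = 88.919944
  N ⇒ keep positive
  Longitude: 41′ + 52″ = 41.86667′; 160 + 41.86667/60 = 160.697778
  E ⇒ keep positive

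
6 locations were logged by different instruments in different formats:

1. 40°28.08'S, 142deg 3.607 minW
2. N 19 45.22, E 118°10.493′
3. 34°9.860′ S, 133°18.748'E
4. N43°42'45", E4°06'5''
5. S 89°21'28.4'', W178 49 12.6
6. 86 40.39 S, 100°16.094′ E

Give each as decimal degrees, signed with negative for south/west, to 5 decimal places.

Point 1:
  φ: 40 + 28.08/60 = 40.468000
  hemisphere S, so the sign is −
  Longitude: 3.607′ = 0.060117°; total 142.060117
  W ⇒ negate
Point 2:
  φ: 19 + 45.22/60 = 19.753667
  N ⇒ keep positive
  λ: 118 + 10.493/60 = 118.174883
  E ⇒ keep positive
Point 3:
  φ: 34 + 9.86/60 = 34.164333
  S → negative
  Longitude: 133 + 18.748/60 = 133.312467
  E ⇒ keep positive
Point 4:
  Latitude: 43 + 42/60 + 45/3600 = 43.712500
  N → positive
  Lon: 6′ + 5″ = 6.08333′; 4 + 6.08333/60 = 4.101389
  E ⇒ keep positive
Point 5:
  φ: 89 + 21/60 + 28.4/3600 = 89.357889
  S → negative
  λ: 178° + 49/60 + 12.6/3600 = 178 + 0.816667 + 0.003500 = 178.820167
  W → negative
Point 6:
  Latitude: 86 + 40.39/60 = 86.673167
  hemisphere S, so the sign is −
  Longitude: 100 + 16.094/60 = 100.268233
  E → positive

1. -40.46800, -142.06012
2. 19.75367, 118.17488
3. -34.16433, 133.31247
4. 43.71250, 4.10139
5. -89.35789, -178.82017
6. -86.67317, 100.26823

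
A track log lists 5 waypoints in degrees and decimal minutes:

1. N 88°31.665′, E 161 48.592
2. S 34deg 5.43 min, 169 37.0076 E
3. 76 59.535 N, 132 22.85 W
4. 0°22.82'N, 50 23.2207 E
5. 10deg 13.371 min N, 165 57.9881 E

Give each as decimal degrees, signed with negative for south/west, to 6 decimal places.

1. 88.527750, 161.809867
2. -34.090500, 169.616793
3. 76.992250, -132.380833
4. 0.380333, 50.387012
5. 10.222850, 165.966468

Point 1:
  Lat: 31.665′ = 0.527750°; total 88.5277500
  N → positive
  Lon: 161 + 48.592/60 = 161.8098667
  E ⇒ keep positive
Point 2:
  Lat: 5.43′ = 0.090500°; total 34.0905000
  S → negative
  Longitude: 169 + 37.0076/60 = 169.6167933
  E → positive
Point 3:
  Lat: 76 + 59.535/60 = 76.9922500
  N ⇒ keep positive
  Longitude: 132 + 22.85/60 = 132.3808333
  W → negative
Point 4:
  φ: 0 + 22.82/60 = 0.3803333
  N → positive
  λ: 50 + 23.2207/60 = 50.3870117
  E → positive
Point 5:
  Latitude: 10 + 13.371/60 = 10.2228500
  N ⇒ keep positive
  Longitude: 165 + 57.9881/60 = 165.9664683
  E → positive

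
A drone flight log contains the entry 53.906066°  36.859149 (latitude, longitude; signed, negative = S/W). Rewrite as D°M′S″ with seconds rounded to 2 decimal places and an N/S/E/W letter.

53°54′21.84″ N, 36°51′32.94″ E

Latitude: 0.906066 × 60 = 54.36396′ → 54′, remainder × 60 = 21.8376″
Longitude: 0.859149° → 51.54894′; 0.54894 × 60 = 32.9364″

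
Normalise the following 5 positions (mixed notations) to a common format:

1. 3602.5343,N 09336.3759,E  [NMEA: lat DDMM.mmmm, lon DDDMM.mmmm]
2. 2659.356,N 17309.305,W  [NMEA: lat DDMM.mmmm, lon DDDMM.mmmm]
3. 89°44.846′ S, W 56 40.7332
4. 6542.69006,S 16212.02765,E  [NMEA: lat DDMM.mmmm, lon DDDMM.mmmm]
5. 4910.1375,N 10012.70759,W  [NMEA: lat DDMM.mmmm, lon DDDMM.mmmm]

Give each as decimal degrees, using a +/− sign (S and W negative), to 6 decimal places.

Point 1:
  Latitude: split at 2 digits → 36° and 2.5343′; 36 + 2.5343/60 = 36.0422383
  N ⇒ keep positive
  λ: split at 3 digits → 093° and 36.3759′; 93 + 36.3759/60 = 93.6062650
  E → positive
Point 2:
  Lat: degrees = first 2 digits = 26, minutes = 59.356; 26 + 59.356/60 = 26.9892667
  N → positive
  Longitude: split at 3 digits → 173° and 9.305′; 173 + 9.305/60 = 173.1550833
  hemisphere W, so the sign is −
Point 3:
  Latitude: 89 + 44.846/60 = 89.7474333
  S → negative
  Lon: 40.7332′ = 0.678887°; total 56.6788867
  W → negative
Point 4:
  Lat: degrees = first 2 digits = 65, minutes = 42.69006; 65 + 42.69006/60 = 65.7115010
  S → negative
  Lon: degrees = first 3 digits = 162, minutes = 12.02765; 162 + 12.02765/60 = 162.2004608
  E → positive
Point 5:
  φ: split at 2 digits → 49° and 10.1375′; 49 + 10.1375/60 = 49.1689583
  N ⇒ keep positive
  Longitude: split at 3 digits → 100° and 12.70759′; 100 + 12.70759/60 = 100.2117932
  W ⇒ negate

1. 36.042238, 93.606265
2. 26.989267, -173.155083
3. -89.747433, -56.678887
4. -65.711501, 162.200461
5. 49.168958, -100.211793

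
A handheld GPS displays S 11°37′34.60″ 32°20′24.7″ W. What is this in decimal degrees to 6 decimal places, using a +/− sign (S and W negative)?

-11.626278, -32.340194

φ: 11 + 37/60 + 34.6/3600 = 11.6262778
S ⇒ negate
λ: 32° + 20/60 + 24.7/3600 = 32 + 0.333333 + 0.006861 = 32.3401944
hemisphere W, so the sign is −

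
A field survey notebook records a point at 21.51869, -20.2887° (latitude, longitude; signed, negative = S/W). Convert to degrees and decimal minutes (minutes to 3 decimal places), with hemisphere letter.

φ: minutes = (21.518690 − 21) × 60 = 31.12140
Longitude is negative → W; |value| = 20.288700
λ: 20° + 0.288700 × 60 = 20° 17.32200′

21° 31.121′ N, 20° 17.322′ W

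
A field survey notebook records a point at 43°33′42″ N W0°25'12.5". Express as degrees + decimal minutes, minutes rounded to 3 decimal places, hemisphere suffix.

Latitude: 33 + 42/60 = 33.70000′
λ: seconds/60 = 0.20833; minutes = 25 + 0.20833 = 25.20833

43° 33.700′ N, 0° 25.208′ W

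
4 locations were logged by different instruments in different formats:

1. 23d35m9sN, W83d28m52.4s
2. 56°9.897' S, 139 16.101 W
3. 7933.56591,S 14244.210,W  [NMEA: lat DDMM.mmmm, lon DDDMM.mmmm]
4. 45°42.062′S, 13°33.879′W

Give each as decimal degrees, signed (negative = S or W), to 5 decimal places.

1. 23.58583, -83.48122
2. -56.16495, -139.26835
3. -79.55943, -142.73683
4. -45.70103, -13.56465

Point 1:
  Lat: 35′ + 9″ = 35.15000′; 23 + 35.15000/60 = 23.585833
  N → positive
  Longitude: 83 + 28/60 + 52.4/3600 = 83.481222
  W ⇒ negate
Point 2:
  Lat: 9.897′ = 0.164950°; total 56.164950
  S → negative
  λ: 16.101′ = 0.268350°; total 139.268350
  W ⇒ negate
Point 3:
  Lat: degrees = first 2 digits = 79, minutes = 33.56591; 79 + 33.56591/60 = 79.559432
  S ⇒ negate
  λ: degrees = first 3 digits = 142, minutes = 44.21; 142 + 44.21/60 = 142.736833
  W → negative
Point 4:
  Latitude: 42.062′ = 0.701033°; total 45.701033
  hemisphere S, so the sign is −
  Lon: 33.879′ = 0.564650°; total 13.564650
  W → negative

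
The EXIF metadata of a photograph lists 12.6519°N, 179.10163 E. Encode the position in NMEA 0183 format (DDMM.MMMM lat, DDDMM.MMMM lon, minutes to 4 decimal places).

1239.1140,N / 17906.0978,E

Latitude: minutes = (12.651900 − 12) × 60 = 39.114000
λ: fractional part 0.101630 → 6.097800 minutes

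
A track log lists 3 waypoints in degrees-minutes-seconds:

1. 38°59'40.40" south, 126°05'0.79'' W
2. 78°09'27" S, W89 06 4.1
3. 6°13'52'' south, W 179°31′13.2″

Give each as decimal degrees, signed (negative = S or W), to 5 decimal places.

Point 1:
  Latitude: 38° + 59/60 + 40.4/3600 = 38 + 0.983333 + 0.011222 = 38.994556
  S → negative
  Longitude: 126 + 5/60 + 0.79/3600 = 126.083553
  hemisphere W, so the sign is −
Point 2:
  Latitude: 78 + 9/60 + 27/3600 = 78.157500
  S ⇒ negate
  Longitude: 89 + 6/60 + 4.1/3600 = 89.101139
  W ⇒ negate
Point 3:
  φ: 13′ + 52″ = 13.86667′; 6 + 13.86667/60 = 6.231111
  hemisphere S, so the sign is −
  Longitude: 179° + 31/60 + 13.2/3600 = 179 + 0.516667 + 0.003667 = 179.520333
  hemisphere W, so the sign is −

1. -38.99456, -126.08355
2. -78.15750, -89.10114
3. -6.23111, -179.52033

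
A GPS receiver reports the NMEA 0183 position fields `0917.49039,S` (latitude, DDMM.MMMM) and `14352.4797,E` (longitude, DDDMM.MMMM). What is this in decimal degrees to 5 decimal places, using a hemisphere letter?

9.29151° S, 143.87466° E

φ: split at 2 digits → 09° and 17.49039′; 9 + 17.49039/60 = 9.291507
Longitude: split at 3 digits → 143° and 52.4797′; 143 + 52.4797/60 = 143.874662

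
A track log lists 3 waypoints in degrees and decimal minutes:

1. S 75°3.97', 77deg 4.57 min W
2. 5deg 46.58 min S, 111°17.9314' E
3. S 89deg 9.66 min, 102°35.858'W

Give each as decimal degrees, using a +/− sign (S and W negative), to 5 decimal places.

Point 1:
  φ: 3.97′ = 0.066167°; total 75.066167
  hemisphere S, so the sign is −
  λ: 4.57′ = 0.076167°; total 77.076167
  hemisphere W, so the sign is −
Point 2:
  φ: 5 + 46.58/60 = 5.776333
  hemisphere S, so the sign is −
  Lon: 111 + 17.9314/60 = 111.298857
  E → positive
Point 3:
  Latitude: 9.66′ = 0.161000°; total 89.161000
  S → negative
  Lon: 102 + 35.858/60 = 102.597633
  hemisphere W, so the sign is −

1. -75.06617, -77.07617
2. -5.77633, 111.29886
3. -89.16100, -102.59763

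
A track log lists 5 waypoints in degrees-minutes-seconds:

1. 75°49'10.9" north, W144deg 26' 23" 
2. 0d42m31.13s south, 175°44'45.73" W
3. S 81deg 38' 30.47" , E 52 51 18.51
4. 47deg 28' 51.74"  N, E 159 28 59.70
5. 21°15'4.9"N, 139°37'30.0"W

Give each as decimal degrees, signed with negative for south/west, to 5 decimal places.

1. 75.81969, -144.43972
2. -0.70865, -175.74604
3. -81.64180, 52.85514
4. 47.48104, 159.48325
5. 21.25136, -139.62500

Point 1:
  Lat: 75 + 49/60 + 10.9/3600 = 75.819694
  N ⇒ keep positive
  Longitude: 26′ + 23″ = 26.38333′; 144 + 26.38333/60 = 144.439722
  W → negative
Point 2:
  Latitude: 0° + 42/60 + 31.13/3600 = 0 + 0.700000 + 0.008647 = 0.708647
  hemisphere S, so the sign is −
  Longitude: 175° + 44/60 + 45.73/3600 = 175 + 0.733333 + 0.012703 = 175.746036
  W → negative
Point 3:
  Lat: 38′ + 30.47″ = 38.50783′; 81 + 38.50783/60 = 81.641797
  S ⇒ negate
  Longitude: 52° + 51/60 + 18.51/3600 = 52 + 0.850000 + 0.005142 = 52.855142
  E → positive
Point 4:
  φ: 28′ + 51.74″ = 28.86233′; 47 + 28.86233/60 = 47.481039
  N → positive
  Longitude: 28′ + 59.7″ = 28.99500′; 159 + 28.99500/60 = 159.483250
  E → positive
Point 5:
  φ: 21° + 15/60 + 4.9/3600 = 21 + 0.250000 + 0.001361 = 21.251361
  N → positive
  λ: 139 + 37/60 + 30/3600 = 139.625000
  W ⇒ negate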